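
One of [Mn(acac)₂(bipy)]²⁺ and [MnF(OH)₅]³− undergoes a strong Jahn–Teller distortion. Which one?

[Mn(acac)₂(bipy)]²⁺: Each acetylacetonate is −1; 2,2′-bipyridine is neutral; balancing the +2 overall charge requires Mn(IV). Manganese is a group-7 element; Mn(IV) is therefore d³. The d³ configuration leaves the e_g set evenly filled (or empty) — no strong Jahn–Teller driving force.
[MnF(OH)₅]³−: Summing ligand charges against the −3 overall charge gives an oxidation state of +3 for manganese. Group 7 minus oxidation state 3 gives a d⁴ configuration. Fluoride and hydroxide are weak-field ligands for a first-row metal, so the complex is high-spin. The t₂g³e_g¹ (high-spin) configuration has an unevenly filled e_g set; the Jahn–Teller theorem predicts a tetragonal distortion (typically axial elongation) to lift the degeneracy.

[MnF(OH)₅]³−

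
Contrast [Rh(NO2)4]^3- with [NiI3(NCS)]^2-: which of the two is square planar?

For [Rh(NO2)4]^3-: Summing ligand charges against the −3 overall charge gives an oxidation state of +1 for rhodium. Rhodium is a group-9 element; Rh(I) is therefore d⁸. A 4d d⁸ ion has a large crystal-field splitting; square planar leaves the high-energy d_{x²−y²} orbital empty and maximises CFSE. → square planar.
For [NiI3(NCS)]^2-: Summing ligand charges against the −2 overall charge gives an oxidation state of +2 for nickel. Group 10 minus oxidation state 2 gives a d⁸ configuration. Iodide and isothiocyanate are weak-field ligands. With weak-field ligands the CFSE gain from square planar is small, so a 3d d⁸ ion takes the sterically preferred tetrahedral geometry. → tetrahedral.

[Rh(NO2)4]^3-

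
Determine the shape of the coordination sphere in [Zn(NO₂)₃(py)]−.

Ligand charges: each nitro (N-bound nitrite) is −1; pyridine is neutral. With an overall charge of −1 the zinc centre must be in the +2 oxidation state.
Group 12 minus oxidation state 2 gives a d¹⁰ configuration.
With 4 monodentate ligands the coordination number is 4.
A d¹⁰ ion has no crystal-field stabilisation preference between square planar and tetrahedral, so four ligands adopt the sterically favoured tetrahedral geometry.

tetrahedral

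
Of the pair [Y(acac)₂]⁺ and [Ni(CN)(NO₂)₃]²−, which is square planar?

For [Y(acac)₂]⁺: Ligand charges: each acetylacetonate is −1. With an overall charge of +1 the yttrium centre must be in the +3 oxidation state. Y sits in group 3, so the d-electron count is 3 − 3 = 0. A d⁰ ion has no crystal-field stabilisation preference between square planar and tetrahedral, so four ligands adopt the sterically favoured tetrahedral geometry. → tetrahedral.
For [Ni(CN)(NO₂)₃]²−: Ligand charges: each cyanide is −1; each nitro (N-bound nitrite) is −1. With an overall charge of −2 the nickel centre must be in the +2 oxidation state. Nickel is a group-10 element; Ni(II) is therefore d⁸. Cyanide and nitro (N-bound nitrite) are strong-field ligands (high in the spectrochemical series). A 3d d⁸ ion with strong-field ligands gains enough CFSE to favour square planar over tetrahedral. → square planar.

[Ni(CN)(NO₂)₃]²−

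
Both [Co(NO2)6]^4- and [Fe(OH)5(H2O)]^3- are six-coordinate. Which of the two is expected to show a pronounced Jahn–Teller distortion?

[Co(NO2)6]^4-: Summing ligand charges against the −4 overall charge gives an oxidation state of +2 for cobalt. Group 9 minus oxidation state 2 gives a d⁷ configuration. Nitro (N-bound nitrite) is a strong-field ligand (high in the spectrochemical series) for a first-row metal, so the complex is low-spin. The t₂g⁶e_g¹ (low-spin) configuration has an unevenly filled e_g set; the Jahn–Teller theorem predicts a tetragonal distortion (typically axial elongation) to lift the degeneracy.
[Fe(OH)5(H2O)]^3-: Ligand charges: each hydroxide is −1; water is neutral. With an overall charge of −3 the iron centre must be in the +2 oxidation state. Fe sits in group 8, so the d-electron count is 8 − 2 = 6. Hydroxide is a weak-field ligand for a first-row metal, so the complex is high-spin. The d⁶ configuration leaves the e_g set evenly filled (or empty) — no strong Jahn–Teller driving force.

[Co(NO2)6]^4-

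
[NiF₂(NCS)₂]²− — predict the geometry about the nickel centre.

Summing ligand charges against the −2 overall charge gives an oxidation state of +2 for nickel.
Group 10 minus oxidation state 2 gives a d⁸ configuration.
With 4 monodentate ligands the coordination number is 4.
Fluoride and isothiocyanate are weak-field ligands.
With weak-field ligands the CFSE gain from square planar is small, so a 3d d⁸ ion takes the sterically preferred tetrahedral geometry.

tetrahedral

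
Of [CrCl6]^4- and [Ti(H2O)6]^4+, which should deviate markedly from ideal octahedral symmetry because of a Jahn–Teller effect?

[CrCl6]^4-: Summing ligand charges against the −4 overall charge gives an oxidation state of +2 for chromium. Cr sits in group 6, so the d-electron count is 6 − 2 = 4. Chloride is a weak-field ligand for a first-row metal, so the complex is high-spin. The t₂g³e_g¹ (high-spin) configuration has an unevenly filled e_g set; the Jahn–Teller theorem predicts a tetragonal distortion (typically axial elongation) to lift the degeneracy.
[Ti(H2O)6]^4+: Summing ligand charges against the +4 overall charge gives an oxidation state of +4 for titanium. Ti sits in group 4, so the d-electron count is 4 − 4 = 0. The d⁰ configuration leaves the e_g set evenly filled (or empty) — no strong Jahn–Teller driving force.

[CrCl6]^4-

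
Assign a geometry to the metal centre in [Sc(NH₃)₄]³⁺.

tetrahedral

Ligand charges: ammonia is neutral. With an overall charge of +3 the scandium centre must be in the +3 oxidation state.
Group 3 minus oxidation state 3 gives a d⁰ configuration.
Coordination number: 4.
A d⁰ ion has no crystal-field stabilisation preference between square planar and tetrahedral, so four ligands adopt the sterically favoured tetrahedral geometry.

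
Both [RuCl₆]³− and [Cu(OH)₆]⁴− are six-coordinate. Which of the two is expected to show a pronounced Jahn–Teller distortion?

[RuCl₆]³−: Ligand charges: each chloride is −1. With an overall charge of −3 the ruthenium centre must be in the +3 oxidation state. Group 8 minus oxidation state 3 gives a d⁵ configuration. A 4d ion has a large Δₒ and is invariably low-spin. The d⁵ configuration leaves the e_g set evenly filled (or empty) — no strong Jahn–Teller driving force.
[Cu(OH)₆]⁴−: Summing ligand charges against the −4 overall charge gives an oxidation state of +2 for copper. Cu sits in group 11, so the d-electron count is 11 − 2 = 9. The t₂g⁶e_g³ configuration has an unevenly filled e_g set; the Jahn–Teller theorem predicts a tetragonal distortion (typically axial elongation) to lift the degeneracy.

[Cu(OH)₆]⁴−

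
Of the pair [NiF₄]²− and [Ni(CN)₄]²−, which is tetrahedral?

[NiF₄]²−

For [NiF₄]²−: Ligand charges: each fluoride is −1. With an overall charge of −2 the nickel centre must be in the +2 oxidation state. Group 10 minus oxidation state 2 gives a d⁸ configuration. Fluoride is a weak-field ligand. With weak-field ligands the CFSE gain from square planar is small, so a 3d d⁸ ion takes the sterically preferred tetrahedral geometry. → tetrahedral.
For [Ni(CN)₄]²−: Each cyanide is −1; balancing the −2 overall charge requires Ni(II). Group 10 minus oxidation state 2 gives a d⁸ configuration. Cyanide is a strong-field ligand (high in the spectrochemical series). A 3d d⁸ ion with strong-field ligands gains enough CFSE to favour square planar over tetrahedral. → square planar.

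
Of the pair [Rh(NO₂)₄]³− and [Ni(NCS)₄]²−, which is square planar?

For [Rh(NO₂)₄]³−: Ligand charges: each nitro (N-bound nitrite) is −1. With an overall charge of −3 the rhodium centre must be in the +1 oxidation state. Rhodium is a group-9 element; Rh(I) is therefore d⁸. A 4d d⁸ ion has a large crystal-field splitting; square planar leaves the high-energy d_{x²−y²} orbital empty and maximises CFSE. → square planar.
For [Ni(NCS)₄]²−: Ligand charges: each isothiocyanate is −1. With an overall charge of −2 the nickel centre must be in the +2 oxidation state. Group 10 minus oxidation state 2 gives a d⁸ configuration. Isothiocyanate is a weak-field ligand. With weak-field ligands the CFSE gain from square planar is small, so a 3d d⁸ ion takes the sterically preferred tetrahedral geometry. → tetrahedral.

[Rh(NO₂)₄]³−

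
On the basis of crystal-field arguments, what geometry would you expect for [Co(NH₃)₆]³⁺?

octahedral

Summing ligand charges against the +3 overall charge gives an oxidation state of +3 for cobalt.
Group 9 minus oxidation state 3 gives a d⁶ configuration.
With 6 monodentate ligands the coordination number is 6.
Six donors around a single metal centre give an octahedral coordination sphere.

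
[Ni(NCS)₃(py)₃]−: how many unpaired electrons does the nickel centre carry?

2

Summing ligand charges against the −1 overall charge gives an oxidation state of +2 for nickel.
Group 10 minus oxidation state 2 gives a d⁸ configuration.
In an octahedral field the d⁸ configuration is t₂g⁶e_g² (only one arrangement possible), giving 2 unpaired electrons.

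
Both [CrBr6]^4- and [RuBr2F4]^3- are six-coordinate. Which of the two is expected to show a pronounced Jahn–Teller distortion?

[CrBr6]^4-

[CrBr6]^4-: Each bromide is −1; balancing the −4 overall charge requires Cr(II). Group 6 minus oxidation state 2 gives a d⁴ configuration. Bromide is a weak-field ligand for a first-row metal, so the complex is high-spin. The t₂g³e_g¹ (high-spin) configuration has an unevenly filled e_g set; the Jahn–Teller theorem predicts a tetragonal distortion (typically axial elongation) to lift the degeneracy.
[RuBr2F4]^3-: Each bromide is −1; each fluoride is −1; balancing the −3 overall charge requires Ru(III). Ruthenium is a group-8 element; Ru(III) is therefore d⁵. A 4d ion has a large Δₒ and is invariably low-spin. The d⁵ configuration leaves the e_g set evenly filled (or empty) — no strong Jahn–Teller driving force.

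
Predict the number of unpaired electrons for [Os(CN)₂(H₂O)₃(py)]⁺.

1 unpaired electron

Summing ligand charges against the +1 overall charge gives an oxidation state of +3 for osmium.
Os sits in group 8, so the d-electron count is 8 − 3 = 5.
The spin state decides the count: a 5d ion has a large Δₒ and is invariably low-spin.
An octahedral low-spin d⁵ ion is t₂g⁵e_g⁰, giving 1 unpaired electron.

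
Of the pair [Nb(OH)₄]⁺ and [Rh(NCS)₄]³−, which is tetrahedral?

For [Nb(OH)₄]⁺: Each hydroxide is −1; balancing the +1 overall charge requires Nb(V). Niobium is a group-5 element; Nb(V) is therefore d⁰. A d⁰ ion has no crystal-field stabilisation preference between square planar and tetrahedral, so four ligands adopt the sterically favoured tetrahedral geometry. → tetrahedral.
For [Rh(NCS)₄]³−: Ligand charges: each isothiocyanate is −1. With an overall charge of −3 the rhodium centre must be in the +1 oxidation state. Rhodium is a group-9 element; Rh(I) is therefore d⁸. A 4d d⁸ ion has a large crystal-field splitting; square planar leaves the high-energy d_{x²−y²} orbital empty and maximises CFSE. → square planar.

[Nb(OH)₄]⁺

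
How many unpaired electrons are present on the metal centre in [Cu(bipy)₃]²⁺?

1

2,2′-bipyridine is neutral; balancing the +2 overall charge requires Cu(II).
Cu sits in group 11, so the d-electron count is 11 − 2 = 9.
Counting donor atoms: 3×2,2′-bipyridine (bidentate) → 6 donors. Coordination number = 6.
In an octahedral field the d⁹ configuration is t₂g⁶e_g³ (only one arrangement possible), giving 1 unpaired electron.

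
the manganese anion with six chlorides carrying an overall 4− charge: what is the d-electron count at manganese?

Summing ligand charges against the −4 overall charge gives an oxidation state of +2 for manganese.
Mn sits in group 7, so the d-electron count is 7 − 2 = 5.

d⁵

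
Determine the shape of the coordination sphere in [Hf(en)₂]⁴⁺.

Summing ligand charges against the +4 overall charge gives an oxidation state of +4 for hafnium.
Group 4 minus oxidation state 4 gives a d⁰ configuration.
Counting donor atoms: 2×ethylenediamine (bidentate) → 4 donors. Coordination number = 4.
A d⁰ ion has no crystal-field stabilisation preference between square planar and tetrahedral, so four ligands adopt the sterically favoured tetrahedral geometry.

tetrahedral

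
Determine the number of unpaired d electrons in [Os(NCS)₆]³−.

1 unpaired electron

Summing ligand charges against the −3 overall charge gives an oxidation state of +3 for osmium.
Group 8 minus oxidation state 3 gives a d⁵ configuration.
The spin state decides the count: a 5d ion has a large Δₒ and is invariably low-spin.
An octahedral low-spin d⁵ ion is t₂g⁵e_g⁰, giving 1 unpaired electron.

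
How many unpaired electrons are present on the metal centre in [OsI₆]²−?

2 unpaired electrons

Ligand charges: each iodide is −1. With an overall charge of −2 the osmium centre must be in the +4 oxidation state.
Group 8 minus oxidation state 4 gives a d⁴ configuration.
The spin state decides the count: a 5d ion has a large Δₒ and is invariably low-spin.
An octahedral low-spin d⁴ ion is t₂g⁴e_g⁰, giving 2 unpaired electrons.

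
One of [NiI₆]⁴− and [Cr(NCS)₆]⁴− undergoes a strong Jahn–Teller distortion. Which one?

[Cr(NCS)₆]⁴−

[NiI₆]⁴−: Each iodide is −1; balancing the −4 overall charge requires Ni(II). Group 10 minus oxidation state 2 gives a d⁸ configuration. The d⁸ configuration leaves the e_g set evenly filled (or empty) — no strong Jahn–Teller driving force.
[Cr(NCS)₆]⁴−: Summing ligand charges against the −4 overall charge gives an oxidation state of +2 for chromium. Cr sits in group 6, so the d-electron count is 6 − 2 = 4. Isothiocyanate is a weak-field ligand for a first-row metal, so the complex is high-spin. The t₂g³e_g¹ (high-spin) configuration has an unevenly filled e_g set; the Jahn–Teller theorem predicts a tetragonal distortion (typically axial elongation) to lift the degeneracy.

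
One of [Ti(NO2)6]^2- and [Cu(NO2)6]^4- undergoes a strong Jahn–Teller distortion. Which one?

[Cu(NO2)6]^4-

[Ti(NO2)6]^2-: Ligand charges: each nitro (N-bound nitrite) is −1. With an overall charge of −2 the titanium centre must be in the +4 oxidation state. Titanium is a group-4 element; Ti(IV) is therefore d⁰. The d⁰ configuration leaves the e_g set evenly filled (or empty) — no strong Jahn–Teller driving force.
[Cu(NO2)6]^4-: Summing ligand charges against the −4 overall charge gives an oxidation state of +2 for copper. Copper is a group-11 element; Cu(II) is therefore d⁹. The t₂g⁶e_g³ configuration has an unevenly filled e_g set; the Jahn–Teller theorem predicts a tetragonal distortion (typically axial elongation) to lift the degeneracy.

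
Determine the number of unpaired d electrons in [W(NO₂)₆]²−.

2

Each nitro (N-bound nitrite) is −1; balancing the −2 overall charge requires W(IV).
W sits in group 6, so the d-electron count is 6 − 4 = 2.
In an octahedral field the d² configuration is t₂g²e_g⁰ (only one arrangement possible), giving 2 unpaired electrons.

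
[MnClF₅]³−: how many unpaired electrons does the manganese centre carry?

Each chloride is −1; each fluoride is −1; balancing the −3 overall charge requires Mn(III).
Group 7 minus oxidation state 3 gives a d⁴ configuration.
The spin state decides the count: Chloride and fluoride are weak-field ligands for a first-row metal, so the complex is high-spin.
An octahedral high-spin d⁴ ion is t₂g³e_g¹, giving 4 unpaired electrons.

4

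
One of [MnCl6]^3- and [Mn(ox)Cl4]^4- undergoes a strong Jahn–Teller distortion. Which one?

[MnCl6]^3-

[MnCl6]^3-: Summing ligand charges against the −3 overall charge gives an oxidation state of +3 for manganese. Group 7 minus oxidation state 3 gives a d⁴ configuration. Chloride is a weak-field ligand for a first-row metal, so the complex is high-spin. The t₂g³e_g¹ (high-spin) configuration has an unevenly filled e_g set; the Jahn–Teller theorem predicts a tetragonal distortion (typically axial elongation) to lift the degeneracy.
[Mn(ox)Cl4]^4-: Summing ligand charges against the −4 overall charge gives an oxidation state of +2 for manganese. Manganese is a group-7 element; Mn(II) is therefore d⁵. Chloride and oxalate are weak-field ligands for a first-row metal, so the complex is high-spin. The d⁵ configuration leaves the e_g set evenly filled (or empty) — no strong Jahn–Teller driving force.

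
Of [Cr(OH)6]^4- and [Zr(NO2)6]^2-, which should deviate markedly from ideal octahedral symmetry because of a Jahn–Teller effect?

[Cr(OH)6]^4-: Each hydroxide is −1; balancing the −4 overall charge requires Cr(II). Cr sits in group 6, so the d-electron count is 6 − 2 = 4. Hydroxide is a weak-field ligand for a first-row metal, so the complex is high-spin. The t₂g³e_g¹ (high-spin) configuration has an unevenly filled e_g set; the Jahn–Teller theorem predicts a tetragonal distortion (typically axial elongation) to lift the degeneracy.
[Zr(NO2)6]^2-: Summing ligand charges against the −2 overall charge gives an oxidation state of +4 for zirconium. Zr sits in group 4, so the d-electron count is 4 − 4 = 0. The d⁰ configuration leaves the e_g set evenly filled (or empty) — no strong Jahn–Teller driving force.

[Cr(OH)6]^4-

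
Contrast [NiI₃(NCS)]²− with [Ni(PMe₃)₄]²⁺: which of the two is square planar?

For [NiI₃(NCS)]²−: Each iodide is −1; each isothiocyanate is −1; balancing the −2 overall charge requires Ni(II). Ni sits in group 10, so the d-electron count is 10 − 2 = 8. Iodide and isothiocyanate are weak-field ligands. With weak-field ligands the CFSE gain from square planar is small, so a 3d d⁸ ion takes the sterically preferred tetrahedral geometry. → tetrahedral.
For [Ni(PMe₃)₄]²⁺: Summing ligand charges against the +2 overall charge gives an oxidation state of +2 for nickel. Group 10 minus oxidation state 2 gives a d⁸ configuration. Trimethylphosphine is a strong-field ligand (high in the spectrochemical series). A 3d d⁸ ion with strong-field ligands gains enough CFSE to favour square planar over tetrahedral. → square planar.

[Ni(PMe₃)₄]²⁺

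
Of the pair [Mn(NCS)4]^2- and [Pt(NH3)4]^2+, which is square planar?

For [Mn(NCS)4]^2-: Ligand charges: each isothiocyanate is −1. With an overall charge of −2 the manganese centre must be in the +2 oxidation state. Mn sits in group 7, so the d-electron count is 7 − 2 = 5. A high-spin d⁵ ion has zero CFSE in either geometry, so four ligands adopt the sterically favoured tetrahedral geometry. → tetrahedral.
For [Pt(NH3)4]^2+: Ligand charges: ammonia is neutral. With an overall charge of +2 the platinum centre must be in the +2 oxidation state. Group 10 minus oxidation state 2 gives a d⁸ configuration. A 5d d⁸ ion has a large crystal-field splitting; square planar leaves the high-energy d_{x²−y²} orbital empty and maximises CFSE. → square planar.

[Pt(NH3)4]^2+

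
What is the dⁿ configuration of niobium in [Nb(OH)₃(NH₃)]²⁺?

d⁰

Summing ligand charges against the +2 overall charge gives an oxidation state of +5 for niobium.
Nb sits in group 5, so the d-electron count is 5 − 5 = 0.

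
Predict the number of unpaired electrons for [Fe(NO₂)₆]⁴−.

Each nitro (N-bound nitrite) is −1; balancing the −4 overall charge requires Fe(II).
Fe sits in group 8, so the d-electron count is 8 − 2 = 6.
The spin state decides the count: Nitro (N-bound nitrite) is a strong-field ligand (high in the spectrochemical series) for a first-row metal, so the complex is low-spin.
An octahedral low-spin d⁶ ion is t₂g⁶e_g⁰, giving 0 unpaired electrons.

0 unpaired electrons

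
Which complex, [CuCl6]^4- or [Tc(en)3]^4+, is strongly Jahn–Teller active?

[CuCl6]^4-

[CuCl6]^4-: Each chloride is −1; balancing the −4 overall charge requires Cu(II). Copper is a group-11 element; Cu(II) is therefore d⁹. The t₂g⁶e_g³ configuration has an unevenly filled e_g set; the Jahn–Teller theorem predicts a tetragonal distortion (typically axial elongation) to lift the degeneracy.
[Tc(en)3]^4+: Summing ligand charges against the +4 overall charge gives an oxidation state of +4 for technetium. Technetium is a group-7 element; Tc(IV) is therefore d³. The d³ configuration leaves the e_g set evenly filled (or empty) — no strong Jahn–Teller driving force.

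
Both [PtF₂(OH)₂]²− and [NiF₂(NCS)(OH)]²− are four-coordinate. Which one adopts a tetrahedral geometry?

For [PtF₂(OH)₂]²−: Ligand charges: each fluoride is −1; each hydroxide is −1. With an overall charge of −2 the platinum centre must be in the +2 oxidation state. Group 10 minus oxidation state 2 gives a d⁸ configuration. A 5d d⁸ ion has a large crystal-field splitting; square planar leaves the high-energy d_{x²−y²} orbital empty and maximises CFSE. → square planar.
For [NiF₂(NCS)(OH)]²−: Ligand charges: each fluoride is −1; each isothiocyanate is −1; each hydroxide is −1. With an overall charge of −2 the nickel centre must be in the +2 oxidation state. Ni sits in group 10, so the d-electron count is 10 − 2 = 8. Fluoride, hydroxide, and isothiocyanate are weak-field ligands. With weak-field ligands the CFSE gain from square planar is small, so a 3d d⁸ ion takes the sterically preferred tetrahedral geometry. → tetrahedral.

[NiF₂(NCS)(OH)]²−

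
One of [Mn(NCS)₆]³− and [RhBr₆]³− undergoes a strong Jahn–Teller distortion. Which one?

[Mn(NCS)₆]³−: Summing ligand charges against the −3 overall charge gives an oxidation state of +3 for manganese. Group 7 minus oxidation state 3 gives a d⁴ configuration. Isothiocyanate is a weak-field ligand for a first-row metal, so the complex is high-spin. The t₂g³e_g¹ (high-spin) configuration has an unevenly filled e_g set; the Jahn–Teller theorem predicts a tetragonal distortion (typically axial elongation) to lift the degeneracy.
[RhBr₆]³−: Summing ligand charges against the −3 overall charge gives an oxidation state of +3 for rhodium. Rh sits in group 9, so the d-electron count is 9 − 3 = 6. A 4d ion has a large Δₒ and is invariably low-spin. The d⁶ configuration leaves the e_g set evenly filled (or empty) — no strong Jahn–Teller driving force.

[Mn(NCS)₆]³−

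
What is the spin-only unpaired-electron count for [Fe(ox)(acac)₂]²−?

4

Ligand charges: each oxalate is −2; each acetylacetonate is −1. With an overall charge of −2 the iron centre must be in the +2 oxidation state.
Iron is a group-8 element; Fe(II) is therefore d⁶.
Counting donor atoms: 1×oxalate (bidentate) → 2 donors; 2×acetylacetonate (bidentate) → 4 donors. Coordination number = 6.
The spin state decides the count: Acetylacetonate and oxalate are weak-field ligands for a first-row metal, so the complex is high-spin.
An octahedral high-spin d⁶ ion is t₂g⁴e_g², giving 4 unpaired electrons.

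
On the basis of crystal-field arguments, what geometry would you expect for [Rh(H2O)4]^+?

square planar

Summing ligand charges against the +1 overall charge gives an oxidation state of +1 for rhodium.
Rhodium is a group-9 element; Rh(I) is therefore d⁸.
Coordination number: 4.
A 4d d⁸ ion has a large crystal-field splitting; square planar leaves the high-energy d_{x²−y²} orbital empty and maximises CFSE.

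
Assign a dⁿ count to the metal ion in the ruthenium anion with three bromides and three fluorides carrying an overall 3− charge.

Each bromide is −1; each fluoride is −1; balancing the −3 overall charge requires Ru(III).
Ruthenium is a group-8 element; Ru(III) is therefore d⁵.

d⁵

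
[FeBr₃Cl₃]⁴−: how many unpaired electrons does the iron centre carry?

Ligand charges: each bromide is −1; each chloride is −1. With an overall charge of −4 the iron centre must be in the +2 oxidation state.
Group 8 minus oxidation state 2 gives a d⁶ configuration.
The spin state decides the count: Bromide and chloride are weak-field ligands for a first-row metal, so the complex is high-spin.
An octahedral high-spin d⁶ ion is t₂g⁴e_g², giving 4 unpaired electrons.

4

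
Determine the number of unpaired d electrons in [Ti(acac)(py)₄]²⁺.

Each acetylacetonate is −1; pyridine is neutral; balancing the +2 overall charge requires Ti(III).
Group 4 minus oxidation state 3 gives a d¹ configuration.
Counting donor atoms: 1×acetylacetonate (bidentate) → 2 donors; 4×pyridine (monodentate) → 4 donors. Coordination number = 6.
In an octahedral field the d¹ configuration is t₂g¹e_g⁰ (only one arrangement possible), giving 1 unpaired electron.

1 unpaired electron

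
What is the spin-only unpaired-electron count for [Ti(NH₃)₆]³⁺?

Ligand charges: ammonia is neutral. With an overall charge of +3 the titanium centre must be in the +3 oxidation state.
Ti sits in group 4, so the d-electron count is 4 − 3 = 1.
In an octahedral field the d¹ configuration is t₂g¹e_g⁰ (only one arrangement possible), giving 1 unpaired electron.

1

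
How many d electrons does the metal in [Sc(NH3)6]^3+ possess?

Ammonia is neutral; balancing the +3 overall charge requires Sc(III).
Group 3 minus oxidation state 3 gives a d⁰ configuration.

d0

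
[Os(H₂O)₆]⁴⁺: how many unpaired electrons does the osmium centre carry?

Ligand charges: water is neutral. With an overall charge of +4 the osmium centre must be in the +4 oxidation state.
Osmium is a group-8 element; Os(IV) is therefore d⁴.
The spin state decides the count: a 5d ion has a large Δₒ and is invariably low-spin.
An octahedral low-spin d⁴ ion is t₂g⁴e_g⁰, giving 2 unpaired electrons.

2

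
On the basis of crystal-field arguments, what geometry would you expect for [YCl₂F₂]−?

Ligand charges: each chloride is −1; each fluoride is −1. With an overall charge of −1 the yttrium centre must be in the +3 oxidation state.
Yttrium is a group-3 element; Y(III) is therefore d⁰.
Coordination number: 4.
A d⁰ ion has no crystal-field stabilisation preference between square planar and tetrahedral, so four ligands adopt the sterically favoured tetrahedral geometry.

tetrahedral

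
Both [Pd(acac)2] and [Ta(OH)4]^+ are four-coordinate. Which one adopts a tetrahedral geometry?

For [Pd(acac)2]: Each acetylacetonate is −1; balancing the 0 overall charge requires Pd(II). Palladium is a group-10 element; Pd(II) is therefore d⁸. A 4d d⁸ ion has a large crystal-field splitting; square planar leaves the high-energy d_{x²−y²} orbital empty and maximises CFSE. → square planar.
For [Ta(OH)4]^+: Ligand charges: each hydroxide is −1. With an overall charge of +1 the tantalum centre must be in the +5 oxidation state. Tantalum is a group-5 element; Ta(V) is therefore d⁰. A d⁰ ion has no crystal-field stabilisation preference between square planar and tetrahedral, so four ligands adopt the sterically favoured tetrahedral geometry. → tetrahedral.

[Ta(OH)4]^+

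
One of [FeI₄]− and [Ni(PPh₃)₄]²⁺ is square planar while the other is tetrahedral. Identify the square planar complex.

[Ni(PPh₃)₄]²⁺

For [FeI₄]−: Summing ligand charges against the −1 overall charge gives an oxidation state of +3 for iron. Group 8 minus oxidation state 3 gives a d⁵ configuration. A high-spin d⁵ ion has zero CFSE in either geometry, so four ligands adopt the sterically favoured tetrahedral geometry. → tetrahedral.
For [Ni(PPh₃)₄]²⁺: Summing ligand charges against the +2 overall charge gives an oxidation state of +2 for nickel. Nickel is a group-10 element; Ni(II) is therefore d⁸. Triphenylphosphine is a strong-field ligand (high in the spectrochemical series). A 3d d⁸ ion with strong-field ligands gains enough CFSE to favour square planar over tetrahedral. → square planar.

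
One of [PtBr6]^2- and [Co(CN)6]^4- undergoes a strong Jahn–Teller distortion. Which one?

[PtBr6]^2-: Each bromide is −1; balancing the −2 overall charge requires Pt(IV). Platinum is a group-10 element; Pt(IV) is therefore d⁶. A 5d ion has a large Δₒ and is invariably low-spin. The d⁶ configuration leaves the e_g set evenly filled (or empty) — no strong Jahn–Teller driving force.
[Co(CN)6]^4-: Summing ligand charges against the −4 overall charge gives an oxidation state of +2 for cobalt. Co sits in group 9, so the d-electron count is 9 − 2 = 7. Cyanide is a strong-field ligand (high in the spectrochemical series) for a first-row metal, so the complex is low-spin. The t₂g⁶e_g¹ (low-spin) configuration has an unevenly filled e_g set; the Jahn–Teller theorem predicts a tetragonal distortion (typically axial elongation) to lift the degeneracy.

[Co(CN)6]^4-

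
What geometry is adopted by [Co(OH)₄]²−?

tetrahedral

Ligand charges: each hydroxide is −1. With an overall charge of −2 the cobalt centre must be in the +2 oxidation state.
Group 9 minus oxidation state 2 gives a d⁷ configuration.
With 4 monodentate ligands the coordination number is 4.
Hydroxide is a weak-field ligand.
For a high-spin 3d d⁷ ion with weak-field ligands the small Δₜ gives little square-planar CFSE advantage, so four ligands adopt the sterically favoured tetrahedral geometry.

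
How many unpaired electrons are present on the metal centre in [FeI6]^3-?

5 unpaired electrons

Each iodide is −1; balancing the −3 overall charge requires Fe(III).
Iron is a group-8 element; Fe(III) is therefore d⁵.
The spin state decides the count: Iodide is a weak-field ligand for a first-row metal, so the complex is high-spin.
An octahedral high-spin d⁵ ion is t₂g³e_g², giving 5 unpaired electrons.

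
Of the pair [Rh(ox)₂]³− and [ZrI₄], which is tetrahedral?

[ZrI₄]

For [Rh(ox)₂]³−: Summing ligand charges against the −3 overall charge gives an oxidation state of +1 for rhodium. Group 9 minus oxidation state 1 gives a d⁸ configuration. A 4d d⁸ ion has a large crystal-field splitting; square planar leaves the high-energy d_{x²−y²} orbital empty and maximises CFSE. → square planar.
For [ZrI₄]: Each iodide is −1; balancing the 0 overall charge requires Zr(IV). Group 4 minus oxidation state 4 gives a d⁰ configuration. A d⁰ ion has no crystal-field stabilisation preference between square planar and tetrahedral, so four ligands adopt the sterically favoured tetrahedral geometry. → tetrahedral.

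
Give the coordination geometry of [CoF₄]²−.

Each fluoride is −1; balancing the −2 overall charge requires Co(II).
Cobalt is a group-9 element; Co(II) is therefore d⁷.
With 4 monodentate ligands the coordination number is 4.
Fluoride is a weak-field ligand.
For a high-spin 3d d⁷ ion with weak-field ligands the small Δₜ gives little square-planar CFSE advantage, so four ligands adopt the sterically favoured tetrahedral geometry.

tetrahedral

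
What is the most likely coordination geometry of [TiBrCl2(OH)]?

tetrahedral

Each bromide is −1; each chloride is −1; each hydroxide is −1; balancing the 0 overall charge requires Ti(IV).
Group 4 minus oxidation state 4 gives a d⁰ configuration.
Coordination number: 4.
A d⁰ ion has no crystal-field stabilisation preference between square planar and tetrahedral, so four ligands adopt the sterically favoured tetrahedral geometry.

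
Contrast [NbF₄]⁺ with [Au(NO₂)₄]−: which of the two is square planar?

[Au(NO₂)₄]−

For [NbF₄]⁺: Summing ligand charges against the +1 overall charge gives an oxidation state of +5 for niobium. Niobium is a group-5 element; Nb(V) is therefore d⁰. A d⁰ ion has no crystal-field stabilisation preference between square planar and tetrahedral, so four ligands adopt the sterically favoured tetrahedral geometry. → tetrahedral.
For [Au(NO₂)₄]−: Each nitro (N-bound nitrite) is −1; balancing the −1 overall charge requires Au(III). Au sits in group 11, so the d-electron count is 11 − 3 = 8. A 5d d⁸ ion has a large crystal-field splitting; square planar leaves the high-energy d_{x²−y²} orbital empty and maximises CFSE. → square planar.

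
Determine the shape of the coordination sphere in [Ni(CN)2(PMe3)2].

Each cyanide is −1; trimethylphosphine is neutral; balancing the 0 overall charge requires Ni(II).
Group 10 minus oxidation state 2 gives a d⁸ configuration.
Coordination number: 4.
Cyanide and trimethylphosphine are strong-field ligands (high in the spectrochemical series).
A 3d d⁸ ion with strong-field ligands gains enough CFSE to favour square planar over tetrahedral.

square planar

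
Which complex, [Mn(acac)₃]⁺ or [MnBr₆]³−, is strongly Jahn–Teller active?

[MnBr₆]³−

[Mn(acac)₃]⁺: Each acetylacetonate is −1; balancing the +1 overall charge requires Mn(IV). Mn sits in group 7, so the d-electron count is 7 − 4 = 3. The d³ configuration leaves the e_g set evenly filled (or empty) — no strong Jahn–Teller driving force.
[MnBr₆]³−: Each bromide is −1; balancing the −3 overall charge requires Mn(III). Group 7 minus oxidation state 3 gives a d⁴ configuration. Bromide is a weak-field ligand for a first-row metal, so the complex is high-spin. The t₂g³e_g¹ (high-spin) configuration has an unevenly filled e_g set; the Jahn–Teller theorem predicts a tetragonal distortion (typically axial elongation) to lift the degeneracy.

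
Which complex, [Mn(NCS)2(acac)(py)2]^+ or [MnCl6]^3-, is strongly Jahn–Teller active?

[MnCl6]^3-

[Mn(NCS)2(acac)(py)2]^+: Summing ligand charges against the +1 overall charge gives an oxidation state of +4 for manganese. Manganese is a group-7 element; Mn(IV) is therefore d³. The d³ configuration leaves the e_g set evenly filled (or empty) — no strong Jahn–Teller driving force.
[MnCl6]^3-: Each chloride is −1; balancing the −3 overall charge requires Mn(III). Group 7 minus oxidation state 3 gives a d⁴ configuration. Chloride is a weak-field ligand for a first-row metal, so the complex is high-spin. The t₂g³e_g¹ (high-spin) configuration has an unevenly filled e_g set; the Jahn–Teller theorem predicts a tetragonal distortion (typically axial elongation) to lift the degeneracy.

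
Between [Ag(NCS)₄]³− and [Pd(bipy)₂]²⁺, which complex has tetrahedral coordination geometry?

[Ag(NCS)₄]³−

For [Ag(NCS)₄]³−: Ligand charges: each isothiocyanate is −1. With an overall charge of −3 the silver centre must be in the +1 oxidation state. Group 11 minus oxidation state 1 gives a d¹⁰ configuration. A d¹⁰ ion has no crystal-field stabilisation preference between square planar and tetrahedral, so four ligands adopt the sterically favoured tetrahedral geometry. → tetrahedral.
For [Pd(bipy)₂]²⁺: Ligand charges: 2,2′-bipyridine is neutral. With an overall charge of +2 the palladium centre must be in the +2 oxidation state. Palladium is a group-10 element; Pd(II) is therefore d⁸. A 4d d⁸ ion has a large crystal-field splitting; square planar leaves the high-energy d_{x²−y²} orbital empty and maximises CFSE. → square planar.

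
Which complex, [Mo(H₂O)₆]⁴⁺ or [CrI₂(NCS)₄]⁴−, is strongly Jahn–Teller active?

[Mo(H₂O)₆]⁴⁺: Ligand charges: water is neutral. With an overall charge of +4 the molybdenum centre must be in the +4 oxidation state. Molybdenum is a group-6 element; Mo(IV) is therefore d². The d² configuration leaves the e_g set evenly filled (or empty) — no strong Jahn–Teller driving force.
[CrI₂(NCS)₄]⁴−: Each iodide is −1; each isothiocyanate is −1; balancing the −4 overall charge requires Cr(II). Group 6 minus oxidation state 2 gives a d⁴ configuration. Iodide and isothiocyanate are weak-field ligands for a first-row metal, so the complex is high-spin. The t₂g³e_g¹ (high-spin) configuration has an unevenly filled e_g set; the Jahn–Teller theorem predicts a tetragonal distortion (typically axial elongation) to lift the degeneracy.

[CrI₂(NCS)₄]⁴−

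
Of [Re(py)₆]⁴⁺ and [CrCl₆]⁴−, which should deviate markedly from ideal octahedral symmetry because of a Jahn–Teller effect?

[CrCl₆]⁴−

[Re(py)₆]⁴⁺: Pyridine is neutral; balancing the +4 overall charge requires Re(IV). Rhenium is a group-7 element; Re(IV) is therefore d³. The d³ configuration leaves the e_g set evenly filled (or empty) — no strong Jahn–Teller driving force.
[CrCl₆]⁴−: Summing ligand charges against the −4 overall charge gives an oxidation state of +2 for chromium. Chromium is a group-6 element; Cr(II) is therefore d⁴. Chloride is a weak-field ligand for a first-row metal, so the complex is high-spin. The t₂g³e_g¹ (high-spin) configuration has an unevenly filled e_g set; the Jahn–Teller theorem predicts a tetragonal distortion (typically axial elongation) to lift the degeneracy.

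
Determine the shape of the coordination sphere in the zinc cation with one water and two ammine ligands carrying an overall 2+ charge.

trigonal planar

Water is neutral; ammonia is neutral; balancing the +2 overall charge requires Zn(II).
Zinc is a group-12 element; Zn(II) is therefore d¹⁰.
Coordination number: 3.
Three ligands around a d¹⁰ centre minimise repulsion in a trigonal-planar arrangement.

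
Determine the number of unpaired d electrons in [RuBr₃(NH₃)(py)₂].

Summing ligand charges against the 0 overall charge gives an oxidation state of +3 for ruthenium.
Ru sits in group 8, so the d-electron count is 8 − 3 = 5.
The spin state decides the count: a 4d ion has a large Δₒ and is invariably low-spin.
An octahedral low-spin d⁵ ion is t₂g⁵e_g⁰, giving 1 unpaired electron.

1 unpaired electron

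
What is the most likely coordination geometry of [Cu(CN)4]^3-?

tetrahedral

Each cyanide is −1; balancing the −3 overall charge requires Cu(I).
Copper is a group-11 element; Cu(I) is therefore d¹⁰.
Coordination number: 4.
A d¹⁰ ion has no crystal-field stabilisation preference between square planar and tetrahedral, so four ligands adopt the sterically favoured tetrahedral geometry.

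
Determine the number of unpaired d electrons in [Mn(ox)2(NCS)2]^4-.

5 unpaired electrons

Ligand charges: each oxalate is −2; each isothiocyanate is −1. With an overall charge of −4 the manganese centre must be in the +2 oxidation state.
Group 7 minus oxidation state 2 gives a d⁵ configuration.
Counting donor atoms: 2×oxalate (bidentate) → 4 donors; 2×isothiocyanate (monodentate) → 2 donors. Coordination number = 6.
The spin state decides the count: Isothiocyanate and oxalate are weak-field ligands for a first-row metal, so the complex is high-spin.
An octahedral high-spin d⁵ ion is t₂g³e_g², giving 5 unpaired electrons.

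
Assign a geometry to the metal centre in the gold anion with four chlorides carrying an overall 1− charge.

Ligand charges: each chloride is −1. With an overall charge of −1 the gold centre must be in the +3 oxidation state.
Gold is a group-11 element; Au(III) is therefore d⁸.
Coordination number: 4.
A 5d d⁸ ion has a large crystal-field splitting; square planar leaves the high-energy d_{x²−y²} orbital empty and maximises CFSE.

square planar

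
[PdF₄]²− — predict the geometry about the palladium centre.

Each fluoride is −1; balancing the −2 overall charge requires Pd(II).
Pd sits in group 10, so the d-electron count is 10 − 2 = 8.
With 4 monodentate ligands the coordination number is 4.
A 4d d⁸ ion has a large crystal-field splitting; square planar leaves the high-energy d_{x²−y²} orbital empty and maximises CFSE.

square planar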